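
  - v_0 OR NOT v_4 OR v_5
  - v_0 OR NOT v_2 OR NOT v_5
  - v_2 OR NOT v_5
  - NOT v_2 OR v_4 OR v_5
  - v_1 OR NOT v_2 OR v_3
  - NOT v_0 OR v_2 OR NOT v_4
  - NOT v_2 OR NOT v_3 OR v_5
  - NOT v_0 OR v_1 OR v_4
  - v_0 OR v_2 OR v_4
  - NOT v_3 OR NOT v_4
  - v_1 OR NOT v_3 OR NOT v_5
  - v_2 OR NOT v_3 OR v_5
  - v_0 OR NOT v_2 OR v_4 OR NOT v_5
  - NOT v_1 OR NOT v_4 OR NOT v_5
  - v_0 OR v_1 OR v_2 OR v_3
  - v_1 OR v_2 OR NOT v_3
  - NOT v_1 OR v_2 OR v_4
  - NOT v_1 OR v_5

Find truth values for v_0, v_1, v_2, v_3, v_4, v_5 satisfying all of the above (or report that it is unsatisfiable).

Set v_0 = True.
Try v_1 = False:
  (NOT v_0 OR v_1 OR v_4) forces v_4 = True.
  (NOT v_0 OR v_2 OR NOT v_4) forces v_2 = True.
  (v_1 OR NOT v_2 OR v_3) forces v_3 = True.
  clause (NOT v_3 OR NOT v_4) is falsified — backtrack.
So v_1 = True.
  then (NOT v_1 OR v_5) forces v_5 = True.
  then (v_2 OR NOT v_5) forces v_2 = True.
  then (NOT v_1 OR NOT v_4 OR NOT v_5) forces v_4 = False.
Set v_3 = True.
All clauses satisfied.

v_0 = True, v_1 = True, v_2 = True, v_3 = True, v_4 = False, v_5 = True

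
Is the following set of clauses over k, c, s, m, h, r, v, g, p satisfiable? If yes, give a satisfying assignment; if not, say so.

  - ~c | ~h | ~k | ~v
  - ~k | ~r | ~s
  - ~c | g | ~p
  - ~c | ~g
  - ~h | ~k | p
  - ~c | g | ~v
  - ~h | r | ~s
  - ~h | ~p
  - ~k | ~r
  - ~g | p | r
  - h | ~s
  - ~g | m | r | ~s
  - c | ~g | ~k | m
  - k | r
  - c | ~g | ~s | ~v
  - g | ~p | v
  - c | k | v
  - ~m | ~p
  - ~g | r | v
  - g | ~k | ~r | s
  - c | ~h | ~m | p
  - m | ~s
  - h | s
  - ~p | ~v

k: False; c: True; s: False; m: True; h: True; r: True; v: False; g: False; p: False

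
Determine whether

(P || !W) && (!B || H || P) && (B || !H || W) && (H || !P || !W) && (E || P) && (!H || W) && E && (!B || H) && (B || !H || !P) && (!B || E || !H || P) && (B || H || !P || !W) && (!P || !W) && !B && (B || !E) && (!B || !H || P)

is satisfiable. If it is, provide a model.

Unsatisfiable — no assignment works.

Case B = True:
  Clause (!B) is falsified — contradiction.
Case B = False:
  (E) forces E = True.
  Clause (B || !E) is falsified — contradiction.
Both cases fail, so the formula is unsatisfiable.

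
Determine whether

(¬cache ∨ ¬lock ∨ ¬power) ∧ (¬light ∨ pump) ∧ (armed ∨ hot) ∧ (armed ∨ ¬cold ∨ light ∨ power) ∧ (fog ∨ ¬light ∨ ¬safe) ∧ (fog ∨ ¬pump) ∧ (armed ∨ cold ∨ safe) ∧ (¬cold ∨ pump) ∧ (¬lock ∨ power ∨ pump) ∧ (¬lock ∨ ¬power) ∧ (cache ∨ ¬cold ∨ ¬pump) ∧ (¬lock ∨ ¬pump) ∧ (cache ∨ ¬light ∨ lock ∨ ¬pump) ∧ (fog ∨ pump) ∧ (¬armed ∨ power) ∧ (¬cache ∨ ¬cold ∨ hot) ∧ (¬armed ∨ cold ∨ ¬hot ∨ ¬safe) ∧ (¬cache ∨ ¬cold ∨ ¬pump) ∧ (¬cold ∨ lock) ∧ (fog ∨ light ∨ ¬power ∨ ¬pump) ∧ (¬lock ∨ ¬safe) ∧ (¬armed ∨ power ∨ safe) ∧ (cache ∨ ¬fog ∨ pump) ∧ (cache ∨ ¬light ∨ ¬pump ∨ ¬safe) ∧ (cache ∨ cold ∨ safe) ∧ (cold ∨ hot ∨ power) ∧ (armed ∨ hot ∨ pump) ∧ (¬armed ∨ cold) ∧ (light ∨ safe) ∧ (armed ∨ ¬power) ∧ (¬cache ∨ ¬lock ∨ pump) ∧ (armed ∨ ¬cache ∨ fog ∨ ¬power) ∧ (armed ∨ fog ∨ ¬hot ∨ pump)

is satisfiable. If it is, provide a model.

Set light = False.
  then (light ∨ safe) forces safe = True.
  then (¬lock ∨ ¬safe) forces lock = False.
  then (¬cold ∨ lock) forces cold = False.
  then (¬armed ∨ cold) forces armed = False.
  then (armed ∨ ¬power) forces power = False.
  then (armed ∨ hot) forces hot = True.
Set fog = True.
Set pump = True.
Set cache = False.
All clauses satisfied.

light = False; fog = True; pump = True; safe = True; lock = False; cold = False; power = False; armed = False; cache = False; hot = True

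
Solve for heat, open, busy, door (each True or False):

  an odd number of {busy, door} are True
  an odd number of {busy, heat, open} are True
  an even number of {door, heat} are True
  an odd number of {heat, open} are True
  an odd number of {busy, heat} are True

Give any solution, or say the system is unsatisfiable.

heat=T, open=F, busy=F, door=T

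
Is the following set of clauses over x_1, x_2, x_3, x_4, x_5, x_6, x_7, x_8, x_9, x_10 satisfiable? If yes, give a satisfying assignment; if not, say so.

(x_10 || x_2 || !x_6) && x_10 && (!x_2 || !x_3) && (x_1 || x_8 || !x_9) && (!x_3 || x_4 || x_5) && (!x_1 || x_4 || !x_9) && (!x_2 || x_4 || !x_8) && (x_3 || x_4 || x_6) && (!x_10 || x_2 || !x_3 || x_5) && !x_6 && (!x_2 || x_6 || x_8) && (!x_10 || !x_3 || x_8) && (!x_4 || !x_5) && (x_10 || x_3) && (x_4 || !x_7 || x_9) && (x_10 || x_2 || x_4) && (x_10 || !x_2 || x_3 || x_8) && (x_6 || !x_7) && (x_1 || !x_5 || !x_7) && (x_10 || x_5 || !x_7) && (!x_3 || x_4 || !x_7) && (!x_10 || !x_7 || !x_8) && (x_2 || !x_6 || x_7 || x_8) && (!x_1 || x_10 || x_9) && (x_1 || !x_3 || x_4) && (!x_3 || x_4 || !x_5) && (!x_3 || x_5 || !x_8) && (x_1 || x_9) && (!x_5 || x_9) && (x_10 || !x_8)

Unit clause (x_10) forces x_10 = True.
Unit clause (!x_6) forces x_6 = False.
In (x_6 || !x_7) only !x_7 is left, so x_7 = False.
Set x_1 = True.
Set x_2 = False.
Try x_3 = True:
  (!x_10 || x_2 || !x_3 || x_5) forces x_5 = True.
  (!x_10 || !x_3 || x_8) forces x_8 = True.
  (!x_4 || !x_5) forces x_4 = False.
  clause (!x_3 || x_4 || !x_5) is falsified — backtrack.
So x_3 = False.
  then (x_3 || x_4 || x_6) forces x_4 = True.
  then (!x_4 || !x_5) forces x_5 = False.
Set x_8 = False.
Set x_9 = True.
All clauses satisfied.

x_1=T, x_2=F, x_3=F, x_4=T, x_5=F, x_6=F, x_7=F, x_8=F, x_9=T, x_10=T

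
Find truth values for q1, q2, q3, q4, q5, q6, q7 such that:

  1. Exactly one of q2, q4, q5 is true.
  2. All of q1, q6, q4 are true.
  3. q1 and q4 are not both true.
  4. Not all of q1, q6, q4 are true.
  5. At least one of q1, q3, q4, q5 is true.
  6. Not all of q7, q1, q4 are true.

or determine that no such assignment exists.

Unsatisfiable — no assignment works.

Case q1 = True:
  (2) forces q6 = True.
  (2) forces q4 = True.
  Constraint (3) is violated (q1=T, q4=T) — contradiction.
Case q1 = False:
  Constraint (2) is violated (q1=F) — contradiction.
Both cases fail — unsatisfiable.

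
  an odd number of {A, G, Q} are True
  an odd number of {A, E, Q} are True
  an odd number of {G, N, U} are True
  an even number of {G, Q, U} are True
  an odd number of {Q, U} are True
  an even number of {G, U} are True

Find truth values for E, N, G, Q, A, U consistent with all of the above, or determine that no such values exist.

E: True, N: True, G: True, Q: False, A: False, U: True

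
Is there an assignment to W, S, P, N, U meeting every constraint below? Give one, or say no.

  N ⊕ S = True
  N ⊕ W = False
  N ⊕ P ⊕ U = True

W=F; S=T; P=T; N=F; U=F

N ⊕ S = F ⊕ T = True ✓
N ⊕ W = F ⊕ F = False ✓
N ⊕ P ⊕ U = F ⊕ T ⊕ F = True ✓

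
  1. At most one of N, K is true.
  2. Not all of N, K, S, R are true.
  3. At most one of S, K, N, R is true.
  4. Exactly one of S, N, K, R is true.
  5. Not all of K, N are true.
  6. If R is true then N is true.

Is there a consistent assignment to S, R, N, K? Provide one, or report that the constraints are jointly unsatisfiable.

S: False, R: False, N: False, K: True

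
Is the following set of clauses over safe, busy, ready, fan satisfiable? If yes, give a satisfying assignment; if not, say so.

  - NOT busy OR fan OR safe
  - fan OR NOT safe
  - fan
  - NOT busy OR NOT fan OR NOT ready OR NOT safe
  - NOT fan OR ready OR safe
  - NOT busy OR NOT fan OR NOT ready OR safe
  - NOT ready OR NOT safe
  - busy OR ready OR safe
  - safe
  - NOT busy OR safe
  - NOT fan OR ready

Case safe = True:
  (fan OR NOT safe) forces fan = True.
  (NOT ready OR NOT safe) forces ready = False.
  Clause (NOT fan OR ready) is falsified — contradiction.
Case safe = False:
  Clause (safe) is falsified — contradiction.
Both cases fail, so the formula is unsatisfiable.

UNSATISFIABLE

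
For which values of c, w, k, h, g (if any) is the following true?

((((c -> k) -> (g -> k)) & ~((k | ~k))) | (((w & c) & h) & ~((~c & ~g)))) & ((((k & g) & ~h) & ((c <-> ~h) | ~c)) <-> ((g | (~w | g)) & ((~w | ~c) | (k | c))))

c = True; w = True; k = True; h = True; g = False

  (((c -> k) -> (g -> k)) & ~((k | ~k))) | (((w & c) & h) & ~((~c & ~g))) = True
    ((c -> k) -> (g -> k)) & ~((k | ~k)) = False
      (c -> k) -> (g -> k) = True
        c -> k = True
        g -> k = True
      ~((k | ~k)) = False
        k | ~k = True
          ~k = False
    ((w & c) & h) & ~((~c & ~g)) = True
      (w & c) & h = True
        w & c = True
      ~((~c & ~g)) = True
        ~c & ~g = False
          ~c = False
          ~g = True
  (((k & g) & ~h) & ((c <-> ~h) | ~c)) <-> ((g | (~w | g)) & ((~w | ~c) | (k | c))) = True
    ((k & g) & ~h) & ((c <-> ~h) | ~c) = False
      (k & g) & ~h = False
        k & g = False
        ~h = False
      (c <-> ~h) | ~c = False
        c <-> ~h = False
          ~h = False
        ~c = False
    (g | (~w | g)) & ((~w | ~c) | (k | c)) = False
      g | (~w | g) = False
        ~w | g = False
          ~w = False
      (~w | ~c) | (k | c) = True
        ~w | ~c = False
          ~w = False
          ~c = False
        k | c = True
Both conjuncts True, so the formula holds.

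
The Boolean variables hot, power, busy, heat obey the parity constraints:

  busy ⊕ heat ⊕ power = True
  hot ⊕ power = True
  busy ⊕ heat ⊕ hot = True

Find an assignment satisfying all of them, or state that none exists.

Unsatisfiable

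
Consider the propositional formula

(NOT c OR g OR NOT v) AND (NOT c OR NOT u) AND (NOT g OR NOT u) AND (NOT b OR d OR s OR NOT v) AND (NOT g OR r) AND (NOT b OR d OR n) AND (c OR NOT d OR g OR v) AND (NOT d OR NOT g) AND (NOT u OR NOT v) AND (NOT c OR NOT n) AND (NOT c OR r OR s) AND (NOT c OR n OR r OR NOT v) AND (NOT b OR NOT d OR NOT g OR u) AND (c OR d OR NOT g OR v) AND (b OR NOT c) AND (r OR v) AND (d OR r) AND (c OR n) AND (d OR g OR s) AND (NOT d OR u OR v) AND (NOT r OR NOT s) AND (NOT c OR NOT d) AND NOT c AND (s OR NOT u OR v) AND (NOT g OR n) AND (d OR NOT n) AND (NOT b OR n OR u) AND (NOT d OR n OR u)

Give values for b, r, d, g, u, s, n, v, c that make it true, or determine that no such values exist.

Unit clause (NOT c) forces c = False.
In (c OR n) only n is left, so n = True.
In (d OR NOT n) only d is left, so d = True.
In (NOT d OR NOT g) only NOT g is left, so g = False.
In (c OR NOT d OR g OR v) only v is left, so v = True.
In (NOT u OR NOT v) only NOT u is left, so u = False.
Set b = False.
Set r = True.
  then (NOT r OR NOT s) forces s = False.
All clauses satisfied.

b = False, r = True, d = True, g = False, u = False, s = False, n = True, v = True, c = False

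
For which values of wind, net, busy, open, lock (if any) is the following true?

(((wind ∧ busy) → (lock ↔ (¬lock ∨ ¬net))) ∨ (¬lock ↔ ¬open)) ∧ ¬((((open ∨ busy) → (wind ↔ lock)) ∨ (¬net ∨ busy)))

wind: True, net: True, busy: False, open: True, lock: False

  ((wind ∧ busy) → (lock ↔ (¬lock ∨ ¬net))) ∨ (¬lock ↔ ¬open) = True
    (wind ∧ busy) → (lock ↔ (¬lock ∨ ¬net)) = True
      wind ∧ busy = False
      lock ↔ (¬lock ∨ ¬net) = False
        ¬lock ∨ ¬net = True
          ¬lock = True
          ¬net = False
    ¬lock ↔ ¬open = False
      ¬lock = True
      ¬open = False
  ¬((((open ∨ busy) → (wind ↔ lock)) ∨ (¬net ∨ busy))) = True
    ((open ∨ busy) → (wind ↔ lock)) ∨ (¬net ∨ busy) = False
      (open ∨ busy) → (wind ↔ lock) = False
        open ∨ busy = True
        wind ↔ lock = False
      ¬net ∨ busy = False
        ¬net = False
Both conjuncts True, so the formula holds.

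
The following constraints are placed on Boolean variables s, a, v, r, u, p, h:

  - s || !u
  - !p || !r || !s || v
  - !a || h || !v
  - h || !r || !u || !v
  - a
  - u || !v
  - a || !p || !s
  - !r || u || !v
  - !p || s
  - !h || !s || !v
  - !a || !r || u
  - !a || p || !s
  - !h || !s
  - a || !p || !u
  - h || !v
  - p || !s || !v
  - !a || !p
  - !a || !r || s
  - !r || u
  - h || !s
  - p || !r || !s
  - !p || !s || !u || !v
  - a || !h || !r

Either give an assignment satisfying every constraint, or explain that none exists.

s = False, a = True, v = False, r = False, u = False, p = False, h = True

Unit clause (a) forces a = True.
In (!a || !p) only !p is left, so p = False.
In (!a || p || !s) only !s is left, so s = False.
In (!a || !r || s) only !r is left, so r = False.
In (s || !u) only !u is left, so u = False.
In (u || !v) only !v is left, so v = False.
Set h = True.
All clauses satisfied.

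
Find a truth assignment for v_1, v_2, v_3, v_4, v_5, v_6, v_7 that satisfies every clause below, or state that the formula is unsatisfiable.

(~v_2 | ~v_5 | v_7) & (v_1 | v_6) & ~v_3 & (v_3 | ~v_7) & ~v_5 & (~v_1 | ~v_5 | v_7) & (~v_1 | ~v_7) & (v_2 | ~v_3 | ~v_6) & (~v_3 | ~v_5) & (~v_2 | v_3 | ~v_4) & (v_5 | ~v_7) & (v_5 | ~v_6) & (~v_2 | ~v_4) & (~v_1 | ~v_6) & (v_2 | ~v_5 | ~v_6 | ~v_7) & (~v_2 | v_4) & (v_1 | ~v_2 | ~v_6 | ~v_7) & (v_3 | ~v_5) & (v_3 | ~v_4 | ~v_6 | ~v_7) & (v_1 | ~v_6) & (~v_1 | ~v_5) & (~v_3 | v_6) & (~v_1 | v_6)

Case v_3 = True:
  Clause (~v_3) is falsified — contradiction.
Case v_3 = False:
  (v_3 | ~v_7) forces v_7 = False.
  (~v_5) forces v_5 = False.
  (v_5 | ~v_6) forces v_6 = False.
  (v_1 | v_6) forces v_1 = True.
  Clause (~v_1 | v_6) is falsified — contradiction.
Both cases fail, so the formula is unsatisfiable.

The formula is unsatisfiable.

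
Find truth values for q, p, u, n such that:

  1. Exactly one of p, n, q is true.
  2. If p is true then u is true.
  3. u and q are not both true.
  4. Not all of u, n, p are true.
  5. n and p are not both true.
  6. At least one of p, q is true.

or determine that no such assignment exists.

q = False; p = True; u = True; n = False

  (1) {p, n, q}: 1 true — exactly one ✓
  (2) p=T ⇒ u: T ✓
  (3) u=T, q=F — not both ✓
  (4) {u, n, p}: 2/3 true — not all ✓
  (5) n=F, p=T — not both ✓
  (6) {p, q}: 1 true — at least one ✓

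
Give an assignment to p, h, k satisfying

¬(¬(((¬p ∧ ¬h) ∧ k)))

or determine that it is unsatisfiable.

p = False, h = False, k = True

  ¬(¬(((¬p ∧ ¬h) ∧ k))) = True
    ¬(((¬p ∧ ¬h) ∧ k)) = False
      (¬p ∧ ¬h) ∧ k = True
        ¬p ∧ ¬h = True
          ¬p = True
          ¬h = True
The formula evaluates to True.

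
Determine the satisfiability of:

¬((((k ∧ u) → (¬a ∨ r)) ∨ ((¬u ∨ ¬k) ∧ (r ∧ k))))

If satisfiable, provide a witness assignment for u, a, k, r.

u = True, a = True, k = True, r = False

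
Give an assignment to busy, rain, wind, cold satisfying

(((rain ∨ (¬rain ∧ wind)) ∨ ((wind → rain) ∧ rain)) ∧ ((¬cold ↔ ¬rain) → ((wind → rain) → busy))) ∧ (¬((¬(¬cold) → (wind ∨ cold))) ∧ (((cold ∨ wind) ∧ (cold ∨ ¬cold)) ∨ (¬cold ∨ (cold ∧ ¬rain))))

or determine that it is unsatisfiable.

The conjunct ¬((¬(¬cold) → (wind ∨ cold))) is unsatisfiable on its own:
  wind=F, cold=F: evaluates to False.
  wind=F, cold=T: evaluates to False.
  wind=T, cold=F: evaluates to False.
  wind=T, cold=T: evaluates to False.
So the whole conjunction is unsatisfiable.

The formula is unsatisfiable.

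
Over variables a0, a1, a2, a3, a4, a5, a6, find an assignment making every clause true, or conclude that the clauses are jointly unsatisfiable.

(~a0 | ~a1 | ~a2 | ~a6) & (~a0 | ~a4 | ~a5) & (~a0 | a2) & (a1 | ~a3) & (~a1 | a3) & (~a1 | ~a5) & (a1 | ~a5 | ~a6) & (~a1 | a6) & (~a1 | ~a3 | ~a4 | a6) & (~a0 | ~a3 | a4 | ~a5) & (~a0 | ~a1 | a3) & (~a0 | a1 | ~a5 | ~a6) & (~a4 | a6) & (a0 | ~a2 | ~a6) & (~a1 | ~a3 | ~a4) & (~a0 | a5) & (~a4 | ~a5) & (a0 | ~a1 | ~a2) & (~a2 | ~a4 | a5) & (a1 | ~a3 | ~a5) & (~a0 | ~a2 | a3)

Set a0 = False.
Set a1 = False.
  then (a1 | ~a3) forces a3 = False.
Set a2 = True.
  then (a0 | ~a2 | ~a6) forces a6 = False.
  then (~a4 | a6) forces a4 = False.
Set a5 = True.
All clauses satisfied.

a0 = False, a1 = False, a2 = True, a3 = False, a4 = False, a5 = True, a6 = False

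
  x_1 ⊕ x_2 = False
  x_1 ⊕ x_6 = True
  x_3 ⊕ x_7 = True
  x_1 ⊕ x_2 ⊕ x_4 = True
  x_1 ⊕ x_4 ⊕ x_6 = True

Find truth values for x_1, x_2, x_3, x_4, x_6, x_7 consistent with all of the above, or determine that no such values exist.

UNSATISFIABLE

Adding constraints 1, 2, 4, 5 mod 2: every variable appears an even number of times on the left, so the left side is 0.
But the right sides sum to 1 (mod 2). 0 ≠ 1 — the system is inconsistent.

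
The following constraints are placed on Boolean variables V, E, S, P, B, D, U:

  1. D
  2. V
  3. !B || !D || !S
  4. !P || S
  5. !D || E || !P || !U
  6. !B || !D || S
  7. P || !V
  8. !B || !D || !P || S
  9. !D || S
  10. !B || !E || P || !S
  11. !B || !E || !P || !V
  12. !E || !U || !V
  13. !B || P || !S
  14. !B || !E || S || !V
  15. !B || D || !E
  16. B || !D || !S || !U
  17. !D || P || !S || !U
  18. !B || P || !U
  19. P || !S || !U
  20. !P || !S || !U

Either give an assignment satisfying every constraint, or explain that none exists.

V = True; E = False; S = True; P = True; B = False; D = True; U = False

Unit clause (D) forces D = True.
Unit clause (V) forces V = True.
In (P || !V) only P is left, so P = True.
In (!D || S) only S is left, so S = True.
In (!P || !S || !U) only !U is left, so U = False.
In (!B || !D || !S) only !B is left, so B = False.
Set E = False.
All clauses satisfied.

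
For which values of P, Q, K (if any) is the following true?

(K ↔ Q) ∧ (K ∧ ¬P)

P=F, Q=T, K=T

  K ↔ Q = True
  K ∧ ¬P = True
    ¬P = True
Both conjuncts True, so the formula holds.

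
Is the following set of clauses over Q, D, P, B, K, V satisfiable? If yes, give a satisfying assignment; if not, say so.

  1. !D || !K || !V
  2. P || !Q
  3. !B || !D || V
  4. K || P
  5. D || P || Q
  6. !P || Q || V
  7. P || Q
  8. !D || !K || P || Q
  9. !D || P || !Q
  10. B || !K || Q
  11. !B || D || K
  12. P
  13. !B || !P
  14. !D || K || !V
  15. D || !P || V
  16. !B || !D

Unit clause (P) forces P = True.
In (!B || !P) only !B is left, so B = False.
Set Q = True.
Set D = False.
  then (D || !P || V) forces V = True.
Set K = False.
All clauses satisfied.

Q: True, D: False, P: True, B: False, K: False, V: True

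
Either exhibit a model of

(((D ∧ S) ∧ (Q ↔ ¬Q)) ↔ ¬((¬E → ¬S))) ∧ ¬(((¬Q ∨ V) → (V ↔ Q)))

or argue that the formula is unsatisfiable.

D=T, S=T, Q=F, E=T, V=T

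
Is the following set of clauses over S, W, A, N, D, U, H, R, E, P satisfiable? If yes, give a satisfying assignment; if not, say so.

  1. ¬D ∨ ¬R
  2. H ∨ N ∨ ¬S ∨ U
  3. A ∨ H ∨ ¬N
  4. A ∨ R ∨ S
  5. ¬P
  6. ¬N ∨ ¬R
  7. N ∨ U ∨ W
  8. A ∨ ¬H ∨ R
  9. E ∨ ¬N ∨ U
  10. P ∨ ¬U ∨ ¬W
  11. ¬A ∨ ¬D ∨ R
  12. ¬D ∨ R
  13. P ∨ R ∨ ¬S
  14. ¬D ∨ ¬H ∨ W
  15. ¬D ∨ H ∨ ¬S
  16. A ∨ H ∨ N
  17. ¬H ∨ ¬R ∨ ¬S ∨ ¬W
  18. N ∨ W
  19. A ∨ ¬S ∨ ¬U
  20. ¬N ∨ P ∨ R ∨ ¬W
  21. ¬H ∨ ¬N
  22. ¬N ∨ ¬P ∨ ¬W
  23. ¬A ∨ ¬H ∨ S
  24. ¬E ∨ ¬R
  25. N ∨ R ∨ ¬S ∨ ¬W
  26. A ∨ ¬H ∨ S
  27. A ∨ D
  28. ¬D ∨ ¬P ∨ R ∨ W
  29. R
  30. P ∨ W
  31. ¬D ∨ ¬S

Unit clause (¬P) forces P = False.
Unit clause (R) forces R = True.
In (P ∨ W) only W is left, so W = True.
In (¬D ∨ ¬R) only ¬D is left, so D = False.
In (¬N ∨ ¬R) only ¬N is left, so N = False.
In (P ∨ ¬U ∨ ¬W) only ¬U is left, so U = False.
In (¬E ∨ ¬R) only ¬E is left, so E = False.
In (A ∨ D) only A is left, so A = True.
Set S = False.
  then (¬A ∨ ¬H ∨ S) forces H = False.
All clauses satisfied.

S=F, W=T, A=T, N=F, D=F, U=F, H=F, R=T, E=F, P=F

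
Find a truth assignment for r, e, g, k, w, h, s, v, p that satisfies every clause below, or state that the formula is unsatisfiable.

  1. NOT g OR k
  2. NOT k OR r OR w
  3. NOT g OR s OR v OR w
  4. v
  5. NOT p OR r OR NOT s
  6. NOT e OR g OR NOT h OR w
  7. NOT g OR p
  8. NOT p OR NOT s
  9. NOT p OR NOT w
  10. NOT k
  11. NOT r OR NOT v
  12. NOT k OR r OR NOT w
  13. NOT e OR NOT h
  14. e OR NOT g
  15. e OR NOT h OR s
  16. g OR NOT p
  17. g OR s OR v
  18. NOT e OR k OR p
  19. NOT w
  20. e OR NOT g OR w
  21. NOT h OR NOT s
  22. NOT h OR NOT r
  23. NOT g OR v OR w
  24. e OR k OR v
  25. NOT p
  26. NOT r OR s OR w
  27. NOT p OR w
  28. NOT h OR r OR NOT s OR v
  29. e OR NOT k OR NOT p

r=F, e=F, g=F, k=F, w=F, h=F, s=F, v=T, p=F

Unit clause (v) forces v = True.
Unit clause (NOT k) forces k = False.
In (NOT r OR NOT v) only NOT r is left, so r = False.
Unit clause (NOT w) forces w = False.
Unit clause (NOT p) forces p = False.
In (NOT g OR k) only NOT g is left, so g = False.
In (NOT e OR k OR p) only NOT e is left, so e = False.
Set h = False.
Set s = False.
All clauses satisfied.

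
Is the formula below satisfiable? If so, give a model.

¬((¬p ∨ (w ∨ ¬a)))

a = True, p = True, w = False

  ¬((¬p ∨ (w ∨ ¬a))) = True
    ¬p ∨ (w ∨ ¬a) = False
      ¬p = False
      w ∨ ¬a = False
        ¬a = False
The formula evaluates to True.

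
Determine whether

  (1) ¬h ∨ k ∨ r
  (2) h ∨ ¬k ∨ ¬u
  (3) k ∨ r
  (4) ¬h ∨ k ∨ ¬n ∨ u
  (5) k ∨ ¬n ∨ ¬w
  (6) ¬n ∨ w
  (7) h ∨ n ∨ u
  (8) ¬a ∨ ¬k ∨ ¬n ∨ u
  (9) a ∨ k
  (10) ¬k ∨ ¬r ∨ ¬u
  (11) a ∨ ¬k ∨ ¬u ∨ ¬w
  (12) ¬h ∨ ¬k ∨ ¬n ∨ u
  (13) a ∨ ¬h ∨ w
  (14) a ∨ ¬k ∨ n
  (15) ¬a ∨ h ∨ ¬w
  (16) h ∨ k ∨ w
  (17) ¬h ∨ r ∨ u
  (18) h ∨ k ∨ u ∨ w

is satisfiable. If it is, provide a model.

Set r = False.
  then (k ∨ r) forces k = True.
Set n = False.
  then (a ∨ ¬k ∨ n) forces a = True.
Set u = True.
  then (h ∨ ¬k ∨ ¬u) forces h = True.
Set w = True.
All clauses satisfied.

r = False, n = False, u = True, w = True, h = True, k = True, a = True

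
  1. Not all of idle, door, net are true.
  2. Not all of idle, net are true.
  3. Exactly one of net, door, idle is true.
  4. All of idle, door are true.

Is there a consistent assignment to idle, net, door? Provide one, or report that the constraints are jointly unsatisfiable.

UNSATISFIABLE

Case idle = True:
  (2) with idle=T forces net = False.
  (3) with idle=T forces door = False.
  Constraint (4) is violated (door=F) — contradiction.
Case idle = False:
  Constraint (4) is violated (idle=F) — contradiction.
Both cases fail — unsatisfiable.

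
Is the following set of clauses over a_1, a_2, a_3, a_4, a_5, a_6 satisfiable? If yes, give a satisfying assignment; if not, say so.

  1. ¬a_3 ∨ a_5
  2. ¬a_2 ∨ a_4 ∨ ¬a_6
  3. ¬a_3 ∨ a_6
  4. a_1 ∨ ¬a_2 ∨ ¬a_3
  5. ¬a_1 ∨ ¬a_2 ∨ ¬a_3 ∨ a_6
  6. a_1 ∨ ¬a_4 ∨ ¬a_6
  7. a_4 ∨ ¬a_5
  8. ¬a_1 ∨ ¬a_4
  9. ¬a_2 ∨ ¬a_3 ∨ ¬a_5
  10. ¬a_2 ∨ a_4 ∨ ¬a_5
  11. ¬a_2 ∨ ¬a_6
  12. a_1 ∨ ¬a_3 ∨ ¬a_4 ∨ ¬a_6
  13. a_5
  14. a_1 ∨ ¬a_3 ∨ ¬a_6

Unit clause (a_5) forces a_5 = True.
In (a_4 ∨ ¬a_5) only a_4 is left, so a_4 = True.
In (¬a_1 ∨ ¬a_4) only ¬a_1 is left, so a_1 = False.
In (a_1 ∨ ¬a_4 ∨ ¬a_6) only ¬a_6 is left, so a_6 = False.
In (¬a_3 ∨ a_6) only ¬a_3 is left, so a_3 = False.
Set a_2 = False.
All clauses satisfied.

a_1 = False, a_2 = False, a_3 = False, a_4 = True, a_5 = True, a_6 = False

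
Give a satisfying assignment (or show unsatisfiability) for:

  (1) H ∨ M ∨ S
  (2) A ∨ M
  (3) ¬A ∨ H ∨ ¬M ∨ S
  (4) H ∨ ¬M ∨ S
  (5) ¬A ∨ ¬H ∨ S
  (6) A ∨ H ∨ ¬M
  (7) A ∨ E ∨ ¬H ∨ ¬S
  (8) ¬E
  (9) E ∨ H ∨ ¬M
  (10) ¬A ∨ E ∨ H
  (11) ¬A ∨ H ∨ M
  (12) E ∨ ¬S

Unit clause (¬E) forces E = False.
In (E ∨ ¬S) only ¬S is left, so S = False.
Try H = False:
  (H ∨ M ∨ S) forces M = True.
  clause (H ∨ ¬M ∨ S) is falsified — backtrack.
So H = True.
  then (¬A ∨ ¬H ∨ S) forces A = False.
  then (A ∨ M) forces M = True.
All clauses satisfied.

E=F; H=T; S=F; M=T; A=F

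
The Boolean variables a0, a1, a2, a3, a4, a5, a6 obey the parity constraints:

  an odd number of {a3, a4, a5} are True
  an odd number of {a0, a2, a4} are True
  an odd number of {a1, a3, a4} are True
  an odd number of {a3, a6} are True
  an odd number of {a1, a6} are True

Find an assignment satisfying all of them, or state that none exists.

a0=F, a1=F, a2=F, a3=F, a4=T, a5=F, a6=T

{a3, a4, a5}: 1 true → odd ✓
{a0, a2, a4}: 1 true → odd ✓
{a1, a3, a4}: 1 true → odd ✓
{a3, a6}: 1 true → odd ✓
{a1, a6}: 1 true → odd ✓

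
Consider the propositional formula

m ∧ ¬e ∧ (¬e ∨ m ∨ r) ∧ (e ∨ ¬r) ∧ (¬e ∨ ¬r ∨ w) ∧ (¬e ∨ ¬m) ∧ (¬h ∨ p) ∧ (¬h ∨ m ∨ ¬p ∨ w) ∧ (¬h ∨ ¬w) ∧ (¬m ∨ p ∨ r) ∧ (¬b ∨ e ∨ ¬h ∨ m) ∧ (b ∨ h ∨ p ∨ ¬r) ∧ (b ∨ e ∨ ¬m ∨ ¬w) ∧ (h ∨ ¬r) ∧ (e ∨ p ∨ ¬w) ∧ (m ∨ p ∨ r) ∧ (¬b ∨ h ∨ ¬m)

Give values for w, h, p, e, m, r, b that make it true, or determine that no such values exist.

w=F, h=T, p=T, e=F, m=T, r=F, b=F

Unit clause (m) forces m = True.
Unit clause (¬e) forces e = False.
In (e ∨ ¬r) only ¬r is left, so r = False.
In (¬m ∨ p ∨ r) only p is left, so p = True.
Try w = True:
  (¬h ∨ ¬w) forces h = False.
  (b ∨ e ∨ ¬m ∨ ¬w) forces b = True.
  clause (¬b ∨ h ∨ ¬m) is falsified — backtrack.
So w = False.
Set h = True.
Set b = False.
All clauses satisfied.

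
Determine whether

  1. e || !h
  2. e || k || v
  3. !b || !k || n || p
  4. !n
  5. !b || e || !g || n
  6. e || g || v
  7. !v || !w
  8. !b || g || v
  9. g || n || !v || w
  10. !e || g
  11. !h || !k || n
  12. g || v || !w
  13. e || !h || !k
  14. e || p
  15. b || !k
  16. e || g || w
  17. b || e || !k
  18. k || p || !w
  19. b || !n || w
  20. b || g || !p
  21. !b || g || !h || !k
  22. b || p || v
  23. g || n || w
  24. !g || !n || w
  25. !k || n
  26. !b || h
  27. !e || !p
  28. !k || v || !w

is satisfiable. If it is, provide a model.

Unit clause (!n) forces n = False.
In (!k || n) only !k is left, so k = False.
Set e = True.
  then (!e || g) forces g = True.
  then (!e || !p) forces p = False.
  then (k || p || !w) forces w = False.
Set b = True.
  then (!b || h) forces h = True.
Set v = True.
All clauses satisfied.

e = True, b = True, n = False, k = False, p = False, h = True, v = True, w = False, g = True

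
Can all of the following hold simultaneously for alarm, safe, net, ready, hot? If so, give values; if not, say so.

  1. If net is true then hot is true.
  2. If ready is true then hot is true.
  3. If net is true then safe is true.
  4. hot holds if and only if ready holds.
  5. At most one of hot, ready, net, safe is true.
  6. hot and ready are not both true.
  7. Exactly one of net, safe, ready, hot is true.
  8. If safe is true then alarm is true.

alarm = True, safe = True, net = False, ready = False, hot = False

  (1) net=F ⇒ hot: vacuous ✓
  (2) ready=F ⇒ hot: vacuous ✓
  (3) net=F ⇒ safe: vacuous ✓
  (4) hot=F, ready=F — same ✓
  (5) {hot, ready, net, safe}: 1 true — at most one ✓
  (6) hot=F, ready=F — not both ✓
  (7) {net, safe, ready, hot}: 1 true — exactly one ✓
  (8) safe=T ⇒ alarm: T ✓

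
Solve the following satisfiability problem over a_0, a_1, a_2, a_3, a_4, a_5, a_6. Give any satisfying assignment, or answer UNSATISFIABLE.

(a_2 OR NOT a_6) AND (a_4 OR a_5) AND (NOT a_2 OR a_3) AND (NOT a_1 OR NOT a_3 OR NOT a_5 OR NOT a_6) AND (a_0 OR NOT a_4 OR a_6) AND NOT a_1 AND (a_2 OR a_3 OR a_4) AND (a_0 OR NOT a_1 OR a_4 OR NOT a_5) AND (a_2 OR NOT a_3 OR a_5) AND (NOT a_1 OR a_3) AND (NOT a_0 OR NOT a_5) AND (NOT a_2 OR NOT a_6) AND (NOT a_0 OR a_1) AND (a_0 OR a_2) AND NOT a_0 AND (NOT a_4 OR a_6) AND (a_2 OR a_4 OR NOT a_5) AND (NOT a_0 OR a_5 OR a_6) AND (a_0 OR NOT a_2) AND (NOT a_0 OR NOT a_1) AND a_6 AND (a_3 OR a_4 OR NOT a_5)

Case a_6 = True:
  (a_2 OR NOT a_6) forces a_2 = True.
  Clause (NOT a_2 OR NOT a_6) is falsified — contradiction.
Case a_6 = False:
  Clause (a_6) is falsified — contradiction.
Both cases fail, so the formula is unsatisfiable.

No satisfying assignment exists.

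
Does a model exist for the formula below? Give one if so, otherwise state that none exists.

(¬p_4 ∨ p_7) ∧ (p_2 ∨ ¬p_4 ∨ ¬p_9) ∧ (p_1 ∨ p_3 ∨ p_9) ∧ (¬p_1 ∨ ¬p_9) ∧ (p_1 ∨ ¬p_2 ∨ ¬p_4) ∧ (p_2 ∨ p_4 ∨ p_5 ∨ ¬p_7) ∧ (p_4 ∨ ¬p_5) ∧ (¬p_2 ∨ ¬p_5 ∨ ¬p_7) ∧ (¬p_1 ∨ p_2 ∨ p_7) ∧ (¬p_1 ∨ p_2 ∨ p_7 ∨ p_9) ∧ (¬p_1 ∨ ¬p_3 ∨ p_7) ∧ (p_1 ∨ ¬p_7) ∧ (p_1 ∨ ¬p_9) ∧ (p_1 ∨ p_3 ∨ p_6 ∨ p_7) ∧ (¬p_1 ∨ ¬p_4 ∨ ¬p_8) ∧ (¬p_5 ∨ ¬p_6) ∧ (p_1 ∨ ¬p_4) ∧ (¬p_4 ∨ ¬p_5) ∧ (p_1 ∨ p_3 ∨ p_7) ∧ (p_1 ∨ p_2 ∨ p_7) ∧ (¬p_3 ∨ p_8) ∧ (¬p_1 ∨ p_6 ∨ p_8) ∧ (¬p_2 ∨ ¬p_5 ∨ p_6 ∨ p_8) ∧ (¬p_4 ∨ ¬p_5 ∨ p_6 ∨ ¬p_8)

p_1 = True; p_2 = True; p_3 = False; p_4 = True; p_5 = False; p_6 = True; p_7 = True; p_8 = False; p_9 = False

Set p_1 = True.
  then (¬p_1 ∨ ¬p_9) forces p_9 = False.
Set p_2 = True.
Set p_3 = False.
Set p_4 = True.
  then (¬p_4 ∨ p_7) forces p_7 = True.
  then (¬p_2 ∨ ¬p_5 ∨ ¬p_7) forces p_5 = False.
  then (¬p_1 ∨ ¬p_4 ∨ ¬p_8) forces p_8 = False.
  then (¬p_1 ∨ p_6 ∨ p_8) forces p_6 = True.
All clauses satisfied.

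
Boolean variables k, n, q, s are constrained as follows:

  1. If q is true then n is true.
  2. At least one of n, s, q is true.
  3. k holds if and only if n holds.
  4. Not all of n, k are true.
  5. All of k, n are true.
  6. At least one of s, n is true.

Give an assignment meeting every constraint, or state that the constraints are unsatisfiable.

No satisfying assignment exists.

Case k = True:
  (3) with k=T forces n = True.
  Constraint (4) is violated (n=T, k=T) — contradiction.
Case k = False:
  Constraint (5) is violated (k=F) — contradiction.
Both cases fail — unsatisfiable.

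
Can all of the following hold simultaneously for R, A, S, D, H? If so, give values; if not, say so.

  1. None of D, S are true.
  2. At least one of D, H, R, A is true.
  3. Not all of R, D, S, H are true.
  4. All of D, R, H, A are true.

Case D = True:
  Constraint (1) is violated (D=T) — contradiction.
Case D = False:
  Constraint (4) is violated (D=F) — contradiction.
Both cases fail — unsatisfiable.

The formula is unsatisfiable.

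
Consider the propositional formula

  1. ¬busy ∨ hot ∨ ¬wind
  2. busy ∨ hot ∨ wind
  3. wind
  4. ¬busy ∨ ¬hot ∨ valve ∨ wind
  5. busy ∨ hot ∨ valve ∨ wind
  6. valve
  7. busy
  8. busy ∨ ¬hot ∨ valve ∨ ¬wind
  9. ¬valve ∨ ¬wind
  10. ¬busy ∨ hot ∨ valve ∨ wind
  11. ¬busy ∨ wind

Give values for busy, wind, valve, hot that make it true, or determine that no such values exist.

Case wind = True:
  (valve) forces valve = True.
  Clause (¬valve ∨ ¬wind) is falsified — contradiction.
Case wind = False:
  Clause (wind) is falsified — contradiction.
Both cases fail, so the formula is unsatisfiable.

UNSATISFIABLE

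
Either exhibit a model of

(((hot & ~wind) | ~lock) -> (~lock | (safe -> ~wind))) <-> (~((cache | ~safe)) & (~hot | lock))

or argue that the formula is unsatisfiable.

wind = False, safe = True, lock = True, hot = False, cache = False

  (((hot & ~wind) | ~lock) -> (~lock | (safe -> ~wind))) <-> (~((cache | ~safe)) & (~hot | lock)) = True
    ((hot & ~wind) | ~lock) -> (~lock | (safe -> ~wind)) = True
      (hot & ~wind) | ~lock = False
        hot & ~wind = False
          ~wind = True
        ~lock = False
      ~lock | (safe -> ~wind) = True
        ~lock = False
        safe -> ~wind = True
          ~wind = True
    ~((cache | ~safe)) & (~hot | lock) = True
      ~((cache | ~safe)) = True
        cache | ~safe = False
          ~safe = False
      ~hot | lock = True
        ~hot = True
The formula evaluates to True.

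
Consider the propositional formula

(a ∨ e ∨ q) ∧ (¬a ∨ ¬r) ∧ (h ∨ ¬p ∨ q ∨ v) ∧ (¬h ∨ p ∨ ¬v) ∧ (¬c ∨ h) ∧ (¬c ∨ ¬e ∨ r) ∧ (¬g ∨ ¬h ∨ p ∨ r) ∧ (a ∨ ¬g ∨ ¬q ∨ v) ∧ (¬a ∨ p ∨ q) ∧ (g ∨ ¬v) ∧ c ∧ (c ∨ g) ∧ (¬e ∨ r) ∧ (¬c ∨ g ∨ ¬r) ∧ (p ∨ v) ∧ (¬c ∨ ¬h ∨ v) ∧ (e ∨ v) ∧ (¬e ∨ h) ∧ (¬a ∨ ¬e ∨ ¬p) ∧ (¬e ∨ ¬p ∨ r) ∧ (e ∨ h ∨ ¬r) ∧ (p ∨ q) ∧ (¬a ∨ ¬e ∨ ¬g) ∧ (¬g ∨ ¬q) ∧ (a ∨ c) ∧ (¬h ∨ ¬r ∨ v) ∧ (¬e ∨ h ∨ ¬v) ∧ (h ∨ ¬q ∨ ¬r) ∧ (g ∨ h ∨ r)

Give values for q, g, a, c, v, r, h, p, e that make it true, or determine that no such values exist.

q: False; g: True; a: True; c: True; v: True; r: False; h: True; p: True; e: False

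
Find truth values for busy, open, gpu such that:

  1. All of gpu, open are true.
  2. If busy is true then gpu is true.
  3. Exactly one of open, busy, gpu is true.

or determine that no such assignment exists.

Case open = True:
  (1) forces gpu = True.
  Constraint (3) is violated (open=T, gpu=T) — contradiction.
Case open = False:
  Constraint (1) is violated (open=F) — contradiction.
Both cases fail — unsatisfiable.

Unsatisfiable — no assignment works.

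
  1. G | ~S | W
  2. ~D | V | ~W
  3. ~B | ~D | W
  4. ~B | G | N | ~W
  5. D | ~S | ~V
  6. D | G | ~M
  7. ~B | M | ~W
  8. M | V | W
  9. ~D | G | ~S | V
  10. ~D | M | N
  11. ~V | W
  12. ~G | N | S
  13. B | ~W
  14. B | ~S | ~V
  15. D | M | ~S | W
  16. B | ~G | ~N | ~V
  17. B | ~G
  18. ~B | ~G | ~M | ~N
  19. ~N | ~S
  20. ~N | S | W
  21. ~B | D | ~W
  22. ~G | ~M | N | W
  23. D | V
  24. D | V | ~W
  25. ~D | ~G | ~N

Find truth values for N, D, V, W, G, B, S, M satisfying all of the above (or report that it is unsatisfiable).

Set N = False.
Set D = True.
  then (~D | M | N) forces M = True.
Set V = True.
  then (~V | W) forces W = True.
  then (B | ~W) forces B = True.
  then (~B | G | N | ~W) forces G = True.
  then (~G | N | S) forces S = True.
All clauses satisfied.

N = False, D = True, V = True, W = True, G = True, B = True, S = True, M = True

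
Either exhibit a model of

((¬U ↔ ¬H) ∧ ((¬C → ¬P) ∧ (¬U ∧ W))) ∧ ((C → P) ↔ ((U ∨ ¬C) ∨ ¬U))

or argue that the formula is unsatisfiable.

C = True, W = True, H = False, U = False, P = True

  (¬U ↔ ¬H) ∧ ((¬C → ¬P) ∧ (¬U ∧ W)) = True
    ¬U ↔ ¬H = True
      ¬U = True
      ¬H = True
    (¬C → ¬P) ∧ (¬U ∧ W) = True
      ¬C → ¬P = True
        ¬C = False
        ¬P = False
      ¬U ∧ W = True
        ¬U = True
  (C → P) ↔ ((U ∨ ¬C) ∨ ¬U) = True
    C → P = True
    (U ∨ ¬C) ∨ ¬U = True
      U ∨ ¬C = False
        ¬C = False
      ¬U = True
Both conjuncts True, so the formula holds.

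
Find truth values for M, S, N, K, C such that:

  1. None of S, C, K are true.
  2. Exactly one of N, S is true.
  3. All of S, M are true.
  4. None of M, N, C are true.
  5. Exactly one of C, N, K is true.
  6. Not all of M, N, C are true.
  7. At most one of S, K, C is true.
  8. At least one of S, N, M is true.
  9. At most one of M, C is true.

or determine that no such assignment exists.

Case M = True:
  Constraint (4) is violated (M=T) — contradiction.
Case M = False:
  Constraint (3) is violated (M=F) — contradiction.
Both cases fail — unsatisfiable.

No satisfying assignment exists.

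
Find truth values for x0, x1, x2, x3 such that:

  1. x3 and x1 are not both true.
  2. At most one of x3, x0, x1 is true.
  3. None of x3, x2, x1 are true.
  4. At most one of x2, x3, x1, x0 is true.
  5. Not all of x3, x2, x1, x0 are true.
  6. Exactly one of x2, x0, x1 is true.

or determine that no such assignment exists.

x0=T, x1=F, x2=F, x3=F

  (1) x3=F, x1=F — not both ✓
  (2) {x3, x0, x1}: 1 true — at most one ✓
  (3) {x3, x2, x1}: 0 true — none ✓
  (4) {x2, x3, x1, x0}: 1 true — at most one ✓
  (5) {x3, x2, x1, x0}: 1/4 true — not all ✓
  (6) {x2, x0, x1}: 1 true — exactly one ✓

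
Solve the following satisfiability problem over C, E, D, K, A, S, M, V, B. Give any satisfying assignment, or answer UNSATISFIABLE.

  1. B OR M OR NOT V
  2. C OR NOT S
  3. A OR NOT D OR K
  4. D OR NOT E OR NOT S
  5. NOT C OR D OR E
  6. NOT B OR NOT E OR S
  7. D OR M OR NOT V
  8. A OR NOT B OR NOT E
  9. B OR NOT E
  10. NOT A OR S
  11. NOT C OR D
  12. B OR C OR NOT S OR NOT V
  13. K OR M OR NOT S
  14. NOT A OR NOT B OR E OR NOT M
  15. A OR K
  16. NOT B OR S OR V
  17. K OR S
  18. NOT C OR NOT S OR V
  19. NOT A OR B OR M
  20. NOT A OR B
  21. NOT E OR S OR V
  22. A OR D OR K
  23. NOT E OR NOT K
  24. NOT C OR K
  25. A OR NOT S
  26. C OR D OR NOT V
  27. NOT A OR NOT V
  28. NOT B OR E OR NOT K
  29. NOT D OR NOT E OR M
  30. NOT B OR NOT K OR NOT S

Set C = True.
  then (NOT C OR D) forces D = True.
  then (NOT C OR K) forces K = True.
  then (NOT E OR NOT K) forces E = False.
  then (NOT B OR E OR NOT K) forces B = False.
  then (NOT A OR B) forces A = False.
  then (A OR NOT S) forces S = False.
Set M = True.
Set V = True.
All clauses satisfied.

C=T; E=F; D=T; K=T; A=F; S=F; M=T; V=T; B=F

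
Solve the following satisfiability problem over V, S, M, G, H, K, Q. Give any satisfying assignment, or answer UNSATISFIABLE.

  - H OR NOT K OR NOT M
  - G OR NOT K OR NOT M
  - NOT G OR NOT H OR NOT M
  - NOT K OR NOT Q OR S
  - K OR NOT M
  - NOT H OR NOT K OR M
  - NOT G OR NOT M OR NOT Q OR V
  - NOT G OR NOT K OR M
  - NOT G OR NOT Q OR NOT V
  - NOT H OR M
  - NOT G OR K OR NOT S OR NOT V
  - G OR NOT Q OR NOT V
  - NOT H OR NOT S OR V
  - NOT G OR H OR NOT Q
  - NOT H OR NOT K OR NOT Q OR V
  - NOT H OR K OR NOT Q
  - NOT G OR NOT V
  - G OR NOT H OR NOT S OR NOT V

Set V = False.
Set S = False.
Set M = False.
  then (NOT H OR M) forces H = False.
Set G = False.
Set K = False.
Set Q = True.
All clauses satisfied.

V=F, S=F, M=F, G=F, H=F, K=F, Q=T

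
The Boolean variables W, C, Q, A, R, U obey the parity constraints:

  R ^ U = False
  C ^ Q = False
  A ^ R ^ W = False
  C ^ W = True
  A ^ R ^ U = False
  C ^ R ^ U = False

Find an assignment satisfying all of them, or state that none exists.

W = True, C = False, Q = False, A = False, R = True, U = True

R ^ U = T ^ T = False ✓
C ^ Q = F ^ F = False ✓
A ^ R ^ W = F ^ T ^ T = False ✓
C ^ W = F ^ T = True ✓
A ^ R ^ U = F ^ T ^ T = False ✓
C ^ R ^ U = F ^ T ^ T = False ✓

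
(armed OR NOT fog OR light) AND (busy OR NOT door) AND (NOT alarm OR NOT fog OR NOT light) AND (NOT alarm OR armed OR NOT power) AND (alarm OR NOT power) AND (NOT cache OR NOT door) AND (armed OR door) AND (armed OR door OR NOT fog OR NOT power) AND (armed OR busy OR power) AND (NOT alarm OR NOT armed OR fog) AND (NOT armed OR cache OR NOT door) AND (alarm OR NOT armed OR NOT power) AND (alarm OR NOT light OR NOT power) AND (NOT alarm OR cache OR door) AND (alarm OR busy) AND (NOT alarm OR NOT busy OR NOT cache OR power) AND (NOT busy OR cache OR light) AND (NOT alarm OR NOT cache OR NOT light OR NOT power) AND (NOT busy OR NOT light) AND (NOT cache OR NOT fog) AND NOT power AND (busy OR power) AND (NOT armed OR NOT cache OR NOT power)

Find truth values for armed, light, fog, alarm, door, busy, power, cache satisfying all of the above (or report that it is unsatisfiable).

Unit clause (NOT power) forces power = False.
In (busy OR power) only busy is left, so busy = True.
In (NOT busy OR NOT light) only NOT light is left, so light = False.
In (NOT busy OR cache OR light) only cache is left, so cache = True.
In (NOT cache OR NOT fog) only NOT fog is left, so fog = False.
In (NOT cache OR NOT door) only NOT door is left, so door = False.
In (armed OR door) only armed is left, so armed = True.
In (NOT alarm OR NOT armed OR fog) only NOT alarm is left, so alarm = False.
All clauses satisfied.

armed: True, light: False, fog: False, alarm: False, door: False, busy: True, power: False, cache: True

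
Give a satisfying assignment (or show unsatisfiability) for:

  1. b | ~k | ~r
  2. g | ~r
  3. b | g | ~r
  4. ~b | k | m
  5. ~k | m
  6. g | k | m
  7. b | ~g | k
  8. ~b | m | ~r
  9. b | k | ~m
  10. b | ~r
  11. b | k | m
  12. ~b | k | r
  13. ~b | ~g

Try m = False:
  (~k | m) forces k = False.
  (~b | k | m) forces b = False.
  clause (b | k | m) is falsified — backtrack.
So m = True.
Set b = True.
  then (~b | ~g) forces g = False.
  then (g | ~r) forces r = False.
  then (~b | k | r) forces k = True.
All clauses satisfied.

m: True; b: True; g: False; k: True; r: False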